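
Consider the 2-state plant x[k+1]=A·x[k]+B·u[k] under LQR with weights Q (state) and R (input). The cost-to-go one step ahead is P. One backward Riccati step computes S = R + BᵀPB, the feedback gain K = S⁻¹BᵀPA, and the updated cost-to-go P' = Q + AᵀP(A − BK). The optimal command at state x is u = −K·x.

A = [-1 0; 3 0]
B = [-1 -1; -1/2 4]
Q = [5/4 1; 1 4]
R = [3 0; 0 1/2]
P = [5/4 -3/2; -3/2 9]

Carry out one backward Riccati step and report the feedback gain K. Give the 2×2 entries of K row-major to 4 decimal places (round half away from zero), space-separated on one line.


BᵀP = [-0.5000 -3.0000; -7.2500 37.5000]
S = R + BᵀPB = [3 0; 0 1/2] + [2.0000 -11.5000; -11.5000 157.2500] = [5.0000 -11.5000; -11.5000 157.7500]
BᵀPA = [-8.5000 0.0000; 119.7500 0.0000]
K = S⁻¹·BᵀPA = [0.0552 0.0000; 0.7631 0.0000]
A−BK = [-0.1816 0.0000; -0.0249 0.0000]
AᵀP(A−BK) = [0.3336 0.0000; 0.0000 0.0000]
P' = Q + AᵀP(A−BK) = [1.5836 1.0000; 1.0000 4.0000]
tr(P') = 5.5836

0.0552 0.0000 0.7631 0.0000


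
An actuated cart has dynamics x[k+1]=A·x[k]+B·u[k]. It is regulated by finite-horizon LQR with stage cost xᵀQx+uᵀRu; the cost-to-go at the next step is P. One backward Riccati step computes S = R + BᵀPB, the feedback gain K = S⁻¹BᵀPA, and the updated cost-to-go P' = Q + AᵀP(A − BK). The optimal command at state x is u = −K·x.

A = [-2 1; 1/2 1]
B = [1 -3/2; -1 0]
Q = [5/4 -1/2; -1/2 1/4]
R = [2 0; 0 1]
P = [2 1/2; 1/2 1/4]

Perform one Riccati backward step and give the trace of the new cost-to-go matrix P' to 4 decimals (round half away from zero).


3.3415

BᵀP = [1.5000 0.2500; -3.0000 -0.7500]
S = R + BᵀPB = [2 0; 0 1] + [1.2500 -2.2500; -2.2500 4.5000] = [3.2500 -2.2500; -2.2500 5.5000]
BᵀPA = [-2.8750 1.7500; 5.6250 -3.7500]
K = S⁻¹·BᵀPA = [-0.2463 0.0927; 0.9220 -0.6439]
A−BK = [-0.3707 -0.0585; 0.2537 1.0927]
AᵀP(A−BK) = [1.1683 -0.7366; -0.7366 0.6732]
P' = Q + AᵀP(A−BK) = [2.4183 -1.2366; -1.2366 0.9232]
tr(P') = 3.3415


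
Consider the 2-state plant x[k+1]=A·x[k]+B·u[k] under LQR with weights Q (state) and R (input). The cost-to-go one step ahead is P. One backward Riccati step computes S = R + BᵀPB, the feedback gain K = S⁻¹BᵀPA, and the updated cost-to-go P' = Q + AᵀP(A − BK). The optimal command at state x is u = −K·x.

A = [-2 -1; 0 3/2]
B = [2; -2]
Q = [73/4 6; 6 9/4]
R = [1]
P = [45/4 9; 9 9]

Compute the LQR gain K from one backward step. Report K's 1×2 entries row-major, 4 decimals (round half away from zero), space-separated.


BᵀP = [4.5000 0.0000]
S = R + BᵀPB = [1] + [9.0000] = [10.0000]
BᵀPA = [-9.0000 -4.5000]
K = S⁻¹·BᵀPA = [-0.9000 -0.4500]
A−BK = [-0.2000 -0.1000; -1.8000 0.6000]
AᵀP(A−BK) = [36.9000 -8.5500; -8.5500 2.4750]
P' = Q + AᵀP(A−BK) = [55.1500 -2.5500; -2.5500 4.7250]
tr(P') = 59.8750

-0.9000 -0.4500


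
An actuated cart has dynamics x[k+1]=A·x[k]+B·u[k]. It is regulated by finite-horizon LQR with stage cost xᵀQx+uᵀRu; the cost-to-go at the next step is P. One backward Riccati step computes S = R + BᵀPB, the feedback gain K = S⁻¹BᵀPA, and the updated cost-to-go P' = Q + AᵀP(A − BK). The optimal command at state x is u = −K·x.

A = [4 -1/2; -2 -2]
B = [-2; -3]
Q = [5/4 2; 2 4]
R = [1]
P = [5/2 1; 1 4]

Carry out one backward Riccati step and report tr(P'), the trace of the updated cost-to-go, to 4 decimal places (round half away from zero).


46.2479

BᵀP = [-8.0000 -14.0000]
S = R + BᵀPB = [1] + [58.0000] = [59.0000]
BᵀPA = [-4.0000 32.0000]
K = S⁻¹·BᵀPA = [-0.0678 0.5424]
A−BK = [3.8644 0.5847; -2.2034 -0.3729]
AᵀP(A−BK) = [39.7288 6.1695; 6.1695 1.2691]
P' = Q + AᵀP(A−BK) = [40.9788 8.1695; 8.1695 5.2691]
tr(P') = 46.2479


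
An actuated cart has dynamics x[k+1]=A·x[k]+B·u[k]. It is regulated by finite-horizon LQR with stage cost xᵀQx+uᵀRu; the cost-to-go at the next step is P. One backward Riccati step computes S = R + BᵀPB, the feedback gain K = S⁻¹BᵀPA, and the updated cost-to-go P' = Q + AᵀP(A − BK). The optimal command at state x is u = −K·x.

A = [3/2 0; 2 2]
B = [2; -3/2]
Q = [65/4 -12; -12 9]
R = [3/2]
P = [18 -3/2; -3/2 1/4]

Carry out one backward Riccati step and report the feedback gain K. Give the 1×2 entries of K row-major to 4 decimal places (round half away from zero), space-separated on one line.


0.6095 -0.0813

BᵀP = [38.2500 -3.3750]
S = R + BᵀPB = [3/2] + [81.5625] = [83.0625]
BᵀPA = [50.6250 -6.7500]
K = S⁻¹·BᵀPA = [0.6095 -0.0813]
A−BK = [0.2810 0.1625; 2.9142 1.8781]
AᵀP(A−BK) = [1.6450 0.6140; 0.6140 0.4515]
P' = Q + AᵀP(A−BK) = [17.8950 -11.3860; -11.3860 9.4515]
tr(P') = 27.3465


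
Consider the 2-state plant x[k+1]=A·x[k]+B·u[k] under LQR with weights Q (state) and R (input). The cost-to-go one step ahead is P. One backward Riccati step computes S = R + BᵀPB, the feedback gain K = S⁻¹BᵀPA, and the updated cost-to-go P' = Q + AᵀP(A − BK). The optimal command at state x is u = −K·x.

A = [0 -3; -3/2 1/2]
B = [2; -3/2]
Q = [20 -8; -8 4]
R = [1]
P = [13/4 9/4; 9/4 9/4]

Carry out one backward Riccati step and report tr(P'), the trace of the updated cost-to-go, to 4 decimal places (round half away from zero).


37.6517

BᵀP = [3.1250 1.1250]
S = R + BᵀPB = [1] + [4.5625] = [5.5625]
BᵀPA = [-1.6875 -8.8125]
K = S⁻¹·BᵀPA = [-0.3034 -1.5843]
A−BK = [0.6067 0.1685; -1.9551 -1.8764]
AᵀP(A−BK) = [4.5506 5.7640; 5.7640 9.1011]
P' = Q + AᵀP(A−BK) = [24.5506 -2.2360; -2.2360 13.1011]
tr(P') = 37.6517


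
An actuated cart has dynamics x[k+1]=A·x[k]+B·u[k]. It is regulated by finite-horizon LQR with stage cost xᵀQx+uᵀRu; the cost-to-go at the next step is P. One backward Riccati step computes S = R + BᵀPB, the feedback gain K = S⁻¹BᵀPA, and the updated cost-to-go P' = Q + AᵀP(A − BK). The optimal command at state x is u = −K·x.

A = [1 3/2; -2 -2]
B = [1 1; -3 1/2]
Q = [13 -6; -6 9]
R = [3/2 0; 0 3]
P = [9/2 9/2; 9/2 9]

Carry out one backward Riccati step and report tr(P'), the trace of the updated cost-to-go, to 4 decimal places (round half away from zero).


BᵀP = [-9.0000 -22.5000; 6.7500 9.0000]
S = R + BᵀPB = [3/2 0; 0 3] + [58.5000 -20.2500; -20.2500 11.2500] = [60.0000 -20.2500; -20.2500 14.2500]
BᵀPA = [36.0000 31.5000; -11.2500 -7.8750]
K = S⁻¹·BᵀPA = [0.6410 0.6504; 0.1214 0.3717]
A−BK = [0.2377 0.4779; -0.1378 -0.2345]
AᵀP(A−BK) = [0.7908 1.0155; 1.0155 1.5631]
P' = Q + AᵀP(A−BK) = [13.7908 -4.9845; -4.9845 10.5631]
tr(P') = 24.3538

24.3538


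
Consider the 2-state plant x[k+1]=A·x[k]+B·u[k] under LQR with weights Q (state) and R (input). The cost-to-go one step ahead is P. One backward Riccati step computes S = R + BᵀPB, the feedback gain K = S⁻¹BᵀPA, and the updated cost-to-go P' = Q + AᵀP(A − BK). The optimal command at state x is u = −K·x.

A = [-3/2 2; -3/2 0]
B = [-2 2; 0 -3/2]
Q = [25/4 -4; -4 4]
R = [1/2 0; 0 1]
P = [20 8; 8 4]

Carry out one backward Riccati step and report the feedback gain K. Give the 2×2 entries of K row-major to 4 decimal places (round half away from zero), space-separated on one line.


BᵀP = [-40.0000 -16.0000; 28.0000 10.0000]
S = R + BᵀPB = [1/2 0; 0 1] + [80.0000 -56.0000; -56.0000 41.0000] = [80.5000 -56.0000; -56.0000 42.0000]
BᵀPA = [84.0000 -80.0000; -57.0000 56.0000]
K = S⁻¹·BᵀPA = [1.3714 -0.9143; 0.4714 0.1143]
A−BK = [0.3000 -0.0571; -0.7929 0.1714]
AᵀP(A−BK) = [1.6714 -0.6857; -0.6857 0.4571]
P' = Q + AᵀP(A−BK) = [7.9214 -4.6857; -4.6857 4.4571]
tr(P') = 12.3786

1.3714 -0.9143 0.4714 0.1143


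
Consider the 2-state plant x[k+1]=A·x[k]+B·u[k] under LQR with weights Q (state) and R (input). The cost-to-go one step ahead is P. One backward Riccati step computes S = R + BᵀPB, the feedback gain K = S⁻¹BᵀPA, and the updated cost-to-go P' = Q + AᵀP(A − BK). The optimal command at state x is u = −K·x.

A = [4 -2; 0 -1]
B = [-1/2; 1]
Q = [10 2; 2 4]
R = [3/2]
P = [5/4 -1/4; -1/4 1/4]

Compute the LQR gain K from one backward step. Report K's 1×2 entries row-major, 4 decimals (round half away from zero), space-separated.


BᵀP = [-0.8750 0.3750]
S = R + BᵀPB = [3/2] + [0.8125] = [2.3125]
BᵀPA = [-3.5000 1.3750]
K = S⁻¹·BᵀPA = [-1.5135 0.5946]
A−BK = [3.2432 -1.7027; 1.5135 -1.5946]
AᵀP(A−BK) = [14.7027 -6.9189; -6.9189 3.4324]
P' = Q + AᵀP(A−BK) = [24.7027 -4.9189; -4.9189 7.4324]
tr(P') = 32.1351

-1.5135 0.5946


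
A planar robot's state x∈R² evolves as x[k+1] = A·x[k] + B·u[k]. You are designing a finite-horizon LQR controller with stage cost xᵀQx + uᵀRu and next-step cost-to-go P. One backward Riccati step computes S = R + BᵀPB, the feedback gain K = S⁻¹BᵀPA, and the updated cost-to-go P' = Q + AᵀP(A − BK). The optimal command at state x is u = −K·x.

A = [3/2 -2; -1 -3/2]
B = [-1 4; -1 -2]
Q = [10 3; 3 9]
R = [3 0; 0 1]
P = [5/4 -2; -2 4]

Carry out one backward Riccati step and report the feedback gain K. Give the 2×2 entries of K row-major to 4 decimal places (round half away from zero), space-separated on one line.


0.0374 0.2518 0.4237 0.0614

BᵀP = [0.7500 -2.0000; 9.0000 -16.0000]
S = R + BᵀPB = [3 0; 0 1] + [1.2500 7.0000; 7.0000 68.0000] = [4.2500 7.0000; 7.0000 69.0000]
BᵀPA = [3.1250 1.5000; 29.5000 6.0000]
K = S⁻¹·BᵀPA = [0.0374 0.2518; 0.4237 0.0614]
A−BK = [-0.1576 -1.9939; -0.1151 -1.1254]
AᵀP(A−BK) = [0.1952 0.1515; 0.1515 1.2538]
P' = Q + AᵀP(A−BK) = [10.1952 3.1515; 3.1515 10.2538]
tr(P') = 20.4491


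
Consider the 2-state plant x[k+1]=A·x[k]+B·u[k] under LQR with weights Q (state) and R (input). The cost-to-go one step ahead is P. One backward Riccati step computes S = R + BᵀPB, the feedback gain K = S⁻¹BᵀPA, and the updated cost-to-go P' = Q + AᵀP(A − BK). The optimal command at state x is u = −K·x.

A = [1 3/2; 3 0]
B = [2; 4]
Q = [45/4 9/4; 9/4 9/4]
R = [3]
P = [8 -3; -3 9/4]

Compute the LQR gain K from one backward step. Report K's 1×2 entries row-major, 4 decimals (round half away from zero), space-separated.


0.5652 0.2609

BᵀP = [4.0000 3.0000]
S = R + BᵀPB = [3] + [20.0000] = [23.0000]
BᵀPA = [13.0000 6.0000]
K = S⁻¹·BᵀPA = [0.5652 0.2609]
A−BK = [-0.1304 0.9783; 0.7391 -1.0435]
AᵀP(A−BK) = [2.9022 -4.8913; -4.8913 16.4348]
P' = Q + AᵀP(A−BK) = [14.1522 -2.6413; -2.6413 18.6848]
tr(P') = 32.8370


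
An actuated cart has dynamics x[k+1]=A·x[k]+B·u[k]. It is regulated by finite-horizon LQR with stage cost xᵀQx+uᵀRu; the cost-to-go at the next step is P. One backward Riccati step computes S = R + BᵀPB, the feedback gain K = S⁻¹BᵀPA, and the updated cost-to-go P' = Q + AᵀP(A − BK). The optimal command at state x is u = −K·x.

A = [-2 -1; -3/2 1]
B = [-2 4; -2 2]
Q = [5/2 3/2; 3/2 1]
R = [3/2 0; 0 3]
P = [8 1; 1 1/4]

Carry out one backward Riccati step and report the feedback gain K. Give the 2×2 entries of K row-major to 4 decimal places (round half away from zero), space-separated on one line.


BᵀP = [-18.0000 -2.5000; 34.0000 4.5000]
S = R + BᵀPB = [3/2 0; 0 3] + [41.0000 -77.0000; -77.0000 145.0000] = [42.5000 -77.0000; -77.0000 148.0000]
BᵀPA = [39.7500 15.5000; -74.7500 -29.5000]
K = S⁻¹·BᵀPA = [0.3525 0.0623; -0.3217 -0.1669]
A−BK = [-0.0083 -0.2078; -0.1517 1.4584]
AᵀP(A−BK) = [0.5056 0.1719; 0.1719 0.3605]
P' = Q + AᵀP(A−BK) = [3.0056 1.6719; 1.6719 1.3605]
tr(P') = 4.3661

0.3525 0.0623 -0.3217 -0.1669


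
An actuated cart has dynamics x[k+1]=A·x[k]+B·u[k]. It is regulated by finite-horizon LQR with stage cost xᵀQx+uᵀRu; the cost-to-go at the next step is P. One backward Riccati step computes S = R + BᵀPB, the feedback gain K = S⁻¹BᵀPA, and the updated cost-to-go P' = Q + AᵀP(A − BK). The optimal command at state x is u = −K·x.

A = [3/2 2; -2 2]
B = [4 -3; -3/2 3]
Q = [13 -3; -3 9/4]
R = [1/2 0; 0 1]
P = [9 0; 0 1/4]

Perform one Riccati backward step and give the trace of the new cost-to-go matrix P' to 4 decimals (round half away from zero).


BᵀP = [36.0000 -0.3750; -27.0000 0.7500]
S = R + BᵀPB = [1/2 0; 0 1] + [144.5625 -109.1250; -109.1250 83.2500] = [145.0625 -109.1250; -109.1250 84.2500]
BᵀPA = [54.7500 71.2500; -42.0000 -52.5000]
K = S⁻¹·BᵀPA = [0.0940 0.8739; -0.3768 0.5088]
A−BK = [-0.0063 0.0307; -0.7287 1.7845]
AᵀP(A−BK) = [0.2795 -0.4775; -0.4775 1.4453]
P' = Q + AᵀP(A−BK) = [13.2795 -3.4775; -3.4775 3.6953]
tr(P') = 16.9748

16.9748


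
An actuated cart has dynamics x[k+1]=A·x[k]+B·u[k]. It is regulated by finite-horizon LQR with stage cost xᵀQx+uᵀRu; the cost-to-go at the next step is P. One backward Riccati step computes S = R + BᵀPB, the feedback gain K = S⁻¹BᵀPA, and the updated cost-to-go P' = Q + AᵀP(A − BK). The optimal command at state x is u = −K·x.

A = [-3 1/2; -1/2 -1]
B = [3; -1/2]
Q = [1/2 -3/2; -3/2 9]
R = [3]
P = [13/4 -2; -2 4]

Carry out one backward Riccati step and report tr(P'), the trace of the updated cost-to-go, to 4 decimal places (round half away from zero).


15.6720

BᵀP = [10.7500 -8.0000]
S = R + BᵀPB = [3] + [36.2500] = [39.2500]
BᵀPA = [-28.2500 13.3750]
K = S⁻¹·BᵀPA = [-0.7197 0.3408]
A−BK = [-0.8408 -0.5223; -0.8599 -0.8296]
AᵀP(A−BK) = [3.9172 1.2516; 1.2516 2.2548]
P' = Q + AᵀP(A−BK) = [4.4172 -0.2484; -0.2484 11.2548]
tr(P') = 15.6720


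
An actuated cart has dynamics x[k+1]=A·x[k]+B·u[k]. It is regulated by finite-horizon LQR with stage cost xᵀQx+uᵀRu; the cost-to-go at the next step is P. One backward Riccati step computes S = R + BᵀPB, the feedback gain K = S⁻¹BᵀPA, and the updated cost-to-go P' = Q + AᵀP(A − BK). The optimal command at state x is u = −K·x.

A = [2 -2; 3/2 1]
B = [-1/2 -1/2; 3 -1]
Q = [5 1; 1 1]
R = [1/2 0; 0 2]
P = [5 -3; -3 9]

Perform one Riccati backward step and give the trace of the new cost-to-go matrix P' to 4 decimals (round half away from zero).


BᵀP = [-11.5000 28.5000; 0.5000 -7.5000]
S = R + BᵀPB = [1/2 0; 0 2] + [91.2500 -22.7500; -22.7500 7.2500] = [91.7500 -22.7500; -22.7500 9.2500]
BᵀPA = [19.7500 51.5000; -10.2500 -8.5000]
K = S⁻¹·BᵀPA = [-0.1525 0.8547; -1.4832 1.1831]
A−BK = [1.1821 -0.9811; 0.4743 -0.3809]
AᵀP(A−BK) = [10.0593 -8.2529; -8.2529 7.0411]
P' = Q + AᵀP(A−BK) = [15.0593 -7.2529; -7.2529 8.0411]
tr(P') = 23.1004

23.1004


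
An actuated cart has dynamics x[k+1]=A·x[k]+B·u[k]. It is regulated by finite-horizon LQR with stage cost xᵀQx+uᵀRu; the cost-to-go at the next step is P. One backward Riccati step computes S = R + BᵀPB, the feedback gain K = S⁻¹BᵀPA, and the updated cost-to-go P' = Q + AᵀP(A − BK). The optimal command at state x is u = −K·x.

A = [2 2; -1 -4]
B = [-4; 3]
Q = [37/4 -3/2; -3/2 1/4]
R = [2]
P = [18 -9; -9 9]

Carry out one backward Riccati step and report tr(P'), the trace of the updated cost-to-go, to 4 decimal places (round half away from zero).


BᵀP = [-99.0000 63.0000]
S = R + BᵀPB = [2] + [585.0000] = [587.0000]
BᵀPA = [-261.0000 -450.0000]
K = S⁻¹·BᵀPA = [-0.4446 -0.7666]
A−BK = [0.2215 -1.0664; 0.3339 -1.7002]
AᵀP(A−BK) = [0.9506 -2.0852; -2.0852 15.0256]
P' = Q + AᵀP(A−BK) = [10.2006 -3.5852; -3.5852 15.2756]
tr(P') = 25.4761

25.4761


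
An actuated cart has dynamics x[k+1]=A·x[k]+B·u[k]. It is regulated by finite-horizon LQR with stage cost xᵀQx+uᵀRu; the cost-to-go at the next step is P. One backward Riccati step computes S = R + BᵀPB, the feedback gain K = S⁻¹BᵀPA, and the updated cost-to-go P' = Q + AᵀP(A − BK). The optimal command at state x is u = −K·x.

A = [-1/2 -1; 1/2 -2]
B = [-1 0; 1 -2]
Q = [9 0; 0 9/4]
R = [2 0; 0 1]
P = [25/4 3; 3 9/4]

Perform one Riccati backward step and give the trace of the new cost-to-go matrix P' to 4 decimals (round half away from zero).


14.8041

BᵀP = [-3.2500 -0.7500; -6.0000 -4.5000]
S = R + BᵀPB = [2 0; 0 1] + [2.5000 1.5000; 1.5000 9.0000] = [4.5000 1.5000; 1.5000 10.0000]
BᵀPA = [1.2500 4.7500; 0.7500 15.0000]
K = S⁻¹·BᵀPA = [0.2661 0.5848; 0.0351 1.4123]
A−BK = [-0.2339 -0.4152; 0.3041 0.2398]
AᵀP(A−BK) = [0.2661 0.5848; 0.5848 3.2880]
P' = Q + AᵀP(A−BK) = [9.2661 0.5848; 0.5848 5.5380]
tr(P') = 14.8041


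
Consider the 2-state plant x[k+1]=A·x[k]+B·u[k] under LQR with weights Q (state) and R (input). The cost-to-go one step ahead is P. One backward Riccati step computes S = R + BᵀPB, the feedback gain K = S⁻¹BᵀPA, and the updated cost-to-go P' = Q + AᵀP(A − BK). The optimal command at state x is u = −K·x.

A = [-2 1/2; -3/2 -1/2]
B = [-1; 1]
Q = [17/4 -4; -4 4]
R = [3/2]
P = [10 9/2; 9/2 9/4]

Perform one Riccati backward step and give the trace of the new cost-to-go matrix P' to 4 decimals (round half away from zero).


37.0658

BᵀP = [-5.5000 -2.2500]
S = R + BᵀPB = [3/2] + [3.2500] = [4.7500]
BᵀPA = [14.3750 -1.6250]
K = S⁻¹·BᵀPA = [3.0263 -0.3421]
A−BK = [1.0263 0.1579; -4.5263 -0.1579]
AᵀP(A−BK) = [28.5592 -2.2697; -2.2697 0.2566]
P' = Q + AᵀP(A−BK) = [32.8092 -6.2697; -6.2697 4.2566]
tr(P') = 37.0658


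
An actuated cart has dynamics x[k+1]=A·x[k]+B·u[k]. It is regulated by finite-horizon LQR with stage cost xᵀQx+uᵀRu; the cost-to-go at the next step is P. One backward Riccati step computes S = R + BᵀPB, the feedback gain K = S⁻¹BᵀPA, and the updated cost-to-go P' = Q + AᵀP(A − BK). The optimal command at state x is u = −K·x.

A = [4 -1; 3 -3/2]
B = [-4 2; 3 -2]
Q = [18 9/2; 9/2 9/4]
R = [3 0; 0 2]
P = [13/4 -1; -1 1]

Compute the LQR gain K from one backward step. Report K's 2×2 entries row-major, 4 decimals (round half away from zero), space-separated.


-0.5731 0.1288 -0.1615 0.1269

BᵀP = [-16.0000 7.0000; 8.5000 -4.0000]
S = R + BᵀPB = [3 0; 0 2] + [85.0000 -46.0000; -46.0000 25.0000] = [88.0000 -46.0000; -46.0000 27.0000]
BᵀPA = [-43.0000 5.5000; 22.0000 -2.5000]
K = S⁻¹·BᵀPA = [-0.5731 0.1288; -0.1615 0.1269]
A−BK = [2.0308 -0.7385; 4.3962 -1.6327]
AᵀP(A−BK) = [15.9115 -5.7519; -5.7519 2.1087]
P' = Q + AᵀP(A−BK) = [33.9115 -1.2519; -1.2519 4.3587]
tr(P') = 38.2702


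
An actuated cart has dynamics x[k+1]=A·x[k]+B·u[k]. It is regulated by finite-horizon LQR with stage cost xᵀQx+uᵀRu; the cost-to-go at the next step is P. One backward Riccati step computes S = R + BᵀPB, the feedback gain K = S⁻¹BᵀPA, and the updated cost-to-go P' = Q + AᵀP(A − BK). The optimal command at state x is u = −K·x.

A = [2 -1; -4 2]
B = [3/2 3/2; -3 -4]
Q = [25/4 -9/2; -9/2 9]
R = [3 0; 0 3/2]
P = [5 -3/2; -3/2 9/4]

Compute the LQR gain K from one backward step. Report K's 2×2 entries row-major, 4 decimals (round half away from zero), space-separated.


BᵀP = [12.0000 -9.0000; 13.5000 -11.2500]
S = R + BᵀPB = [3 0; 0 3/2] + [45.0000 54.0000; 54.0000 65.2500] = [48.0000 54.0000; 54.0000 66.7500]
BᵀPA = [60.0000 -30.0000; 72.0000 -36.0000]
K = S⁻¹·BᵀPA = [0.4063 -0.2031; 0.7500 -0.3750]
A−BK = [0.2656 -0.1328; 0.2188 -0.1094]
AᵀP(A−BK) = [1.6250 -0.8125; -0.8125 0.4063]
P' = Q + AᵀP(A−BK) = [7.8750 -5.3125; -5.3125 9.4063]
tr(P') = 17.2813

0.4063 -0.2031 0.7500 -0.3750


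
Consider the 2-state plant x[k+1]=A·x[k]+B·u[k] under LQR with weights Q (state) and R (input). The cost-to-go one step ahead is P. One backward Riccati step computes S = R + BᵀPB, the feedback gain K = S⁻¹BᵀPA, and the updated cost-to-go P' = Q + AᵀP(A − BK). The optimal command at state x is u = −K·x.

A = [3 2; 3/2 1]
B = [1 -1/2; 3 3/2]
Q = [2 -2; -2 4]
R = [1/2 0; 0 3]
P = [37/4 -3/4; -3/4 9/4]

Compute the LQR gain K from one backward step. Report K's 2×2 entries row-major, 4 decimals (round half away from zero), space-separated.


BᵀP = [7.0000 6.0000; -5.7500 3.7500]
S = R + BᵀPB = [1/2 0; 0 3] + [25.0000 5.5000; 5.5000 8.5000] = [25.5000 5.5000; 5.5000 11.5000]
BᵀPA = [30.0000 20.0000; -11.6250 -7.7500]
K = S⁻¹·BᵀPA = [1.5549 1.0366; -1.7545 -1.1697]
A−BK = [0.5678 0.3786; -0.5329 -0.3553]
AᵀP(A−BK) = [14.5194 9.6796; 9.6796 6.4531]
P' = Q + AᵀP(A−BK) = [16.5194 7.6796; 7.6796 10.4531]
tr(P') = 26.9725

1.5549 1.0366 -1.7545 -1.1697


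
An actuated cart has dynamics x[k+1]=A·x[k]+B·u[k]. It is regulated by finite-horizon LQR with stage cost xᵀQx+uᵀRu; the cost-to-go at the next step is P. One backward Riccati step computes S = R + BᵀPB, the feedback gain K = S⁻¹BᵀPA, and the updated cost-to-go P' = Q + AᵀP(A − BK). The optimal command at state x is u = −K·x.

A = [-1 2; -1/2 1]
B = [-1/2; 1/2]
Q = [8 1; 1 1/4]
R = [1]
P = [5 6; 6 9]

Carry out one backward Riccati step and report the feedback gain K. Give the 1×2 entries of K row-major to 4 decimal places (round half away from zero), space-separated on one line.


-0.8333 1.6667

BᵀP = [0.5000 1.5000]
S = R + BᵀPB = [1] + [0.5000] = [1.5000]
BᵀPA = [-1.2500 2.5000]
K = S⁻¹·BᵀPA = [-0.8333 1.6667]
A−BK = [-1.4167 2.8333; -0.0833 0.1667]
AᵀP(A−BK) = [12.2083 -24.4167; -24.4167 48.8333]
P' = Q + AᵀP(A−BK) = [20.2083 -23.4167; -23.4167 49.0833]
tr(P') = 69.2917


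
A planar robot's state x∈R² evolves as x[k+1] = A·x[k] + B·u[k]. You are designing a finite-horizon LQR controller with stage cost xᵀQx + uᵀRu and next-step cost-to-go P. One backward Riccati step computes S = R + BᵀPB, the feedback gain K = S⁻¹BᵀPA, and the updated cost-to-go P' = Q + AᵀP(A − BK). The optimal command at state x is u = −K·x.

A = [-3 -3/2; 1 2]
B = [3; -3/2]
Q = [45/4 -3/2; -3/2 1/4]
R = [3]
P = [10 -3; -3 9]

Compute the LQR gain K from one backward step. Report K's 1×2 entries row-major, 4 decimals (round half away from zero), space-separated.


BᵀP = [34.5000 -22.5000]
S = R + BᵀPB = [3] + [137.2500] = [140.2500]
BᵀPA = [-126.0000 -96.7500]
K = S⁻¹·BᵀPA = [-0.8984 -0.6898]
A−BK = [-0.3048 0.5695; -0.3476 0.9652]
AᵀP(A−BK) = [3.8021 -1.4198; -1.4198 9.7580]
P' = Q + AᵀP(A−BK) = [15.0521 -2.9198; -2.9198 10.0080]
tr(P') = 25.0602

-0.8984 -0.6898


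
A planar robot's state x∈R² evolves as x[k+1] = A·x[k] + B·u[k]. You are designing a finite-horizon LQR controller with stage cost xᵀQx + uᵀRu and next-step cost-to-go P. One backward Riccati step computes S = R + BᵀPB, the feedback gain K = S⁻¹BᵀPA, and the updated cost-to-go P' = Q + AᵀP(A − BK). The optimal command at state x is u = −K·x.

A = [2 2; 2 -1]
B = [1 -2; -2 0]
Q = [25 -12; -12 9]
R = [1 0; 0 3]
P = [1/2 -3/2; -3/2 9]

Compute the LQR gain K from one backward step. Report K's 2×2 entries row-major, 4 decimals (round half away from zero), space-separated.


-0.7834 0.5786 -0.2967 -0.1899

BᵀP = [3.5000 -19.5000; -1.0000 3.0000]
S = R + BᵀPB = [1 0; 0 3] + [42.5000 -7.0000; -7.0000 2.0000] = [43.5000 -7.0000; -7.0000 5.0000]
BᵀPA = [-32.0000 26.5000; 4.0000 -5.0000]
K = S⁻¹·BᵀPA = [-0.7834 0.5786; -0.2967 -0.1899]
A−BK = [2.1899 1.0415; 0.4332 0.1573]
AᵀP(A−BK) = [2.1187 0.2760; 0.2760 0.7166]
P' = Q + AᵀP(A−BK) = [27.1187 -11.7240; -11.7240 9.7166]
tr(P') = 36.8353


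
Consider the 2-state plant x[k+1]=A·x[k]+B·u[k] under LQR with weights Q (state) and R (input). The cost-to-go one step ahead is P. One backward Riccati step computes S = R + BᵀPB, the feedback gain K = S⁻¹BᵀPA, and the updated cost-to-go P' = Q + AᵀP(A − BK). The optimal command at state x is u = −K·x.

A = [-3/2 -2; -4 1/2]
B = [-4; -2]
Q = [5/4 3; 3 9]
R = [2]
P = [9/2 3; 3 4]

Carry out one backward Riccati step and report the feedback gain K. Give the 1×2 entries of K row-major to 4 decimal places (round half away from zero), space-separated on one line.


BᵀP = [-24.0000 -20.0000]
S = R + BᵀPB = [2] + [136.0000] = [138.0000]
BᵀPA = [116.0000 38.0000]
K = S⁻¹·BᵀPA = [0.8406 0.2754]
A−BK = [1.8623 -0.8986; -2.3188 1.0507]
AᵀP(A−BK) = [12.6178 -4.6920; -4.6920 2.5362]
P' = Q + AᵀP(A−BK) = [13.8678 -1.6920; -1.6920 11.5362]
tr(P') = 25.4040

0.8406 0.2754


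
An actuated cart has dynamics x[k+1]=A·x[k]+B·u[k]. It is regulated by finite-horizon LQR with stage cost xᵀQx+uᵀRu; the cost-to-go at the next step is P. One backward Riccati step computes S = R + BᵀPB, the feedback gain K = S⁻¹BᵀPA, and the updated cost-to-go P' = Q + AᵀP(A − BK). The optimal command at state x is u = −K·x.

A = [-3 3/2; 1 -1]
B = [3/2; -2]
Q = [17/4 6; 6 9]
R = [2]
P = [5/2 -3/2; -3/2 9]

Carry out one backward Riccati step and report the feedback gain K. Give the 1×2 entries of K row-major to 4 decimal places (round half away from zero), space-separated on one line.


BᵀP = [6.7500 -20.2500]
S = R + BᵀPB = [2] + [50.6250] = [52.6250]
BᵀPA = [-40.5000 30.3750]
K = S⁻¹·BᵀPA = [-0.7696 0.5772]
A−BK = [-1.8456 0.6342; -0.5392 0.1544]
AᵀP(A−BK) = [9.3314 -3.6235; -3.6235 1.5926]
P' = Q + AᵀP(A−BK) = [13.5814 2.3765; 2.3765 10.5926]
tr(P') = 24.1740

-0.7696 0.5772


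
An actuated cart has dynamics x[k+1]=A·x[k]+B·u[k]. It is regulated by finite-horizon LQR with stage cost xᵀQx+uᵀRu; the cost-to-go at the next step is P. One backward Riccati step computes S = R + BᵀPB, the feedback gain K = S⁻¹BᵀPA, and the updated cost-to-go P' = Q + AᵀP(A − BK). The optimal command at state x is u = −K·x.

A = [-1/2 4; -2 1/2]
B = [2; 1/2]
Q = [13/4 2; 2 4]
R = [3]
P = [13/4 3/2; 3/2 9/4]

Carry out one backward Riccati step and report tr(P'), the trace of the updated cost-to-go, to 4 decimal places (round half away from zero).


BᵀP = [7.2500 4.1250]
S = R + BᵀPB = [3] + [16.5625] = [19.5625]
BᵀPA = [-11.8750 31.0625]
K = S⁻¹·BᵀPA = [-0.6070 1.5879]
A−BK = [0.7141 0.8243; -1.6965 -0.2939]
AᵀP(A−BK) = [5.6040 -2.2692; -2.2692 9.2396]
P' = Q + AᵀP(A−BK) = [8.8540 -0.2692; -0.2692 13.2396]
tr(P') = 22.0937

22.0937


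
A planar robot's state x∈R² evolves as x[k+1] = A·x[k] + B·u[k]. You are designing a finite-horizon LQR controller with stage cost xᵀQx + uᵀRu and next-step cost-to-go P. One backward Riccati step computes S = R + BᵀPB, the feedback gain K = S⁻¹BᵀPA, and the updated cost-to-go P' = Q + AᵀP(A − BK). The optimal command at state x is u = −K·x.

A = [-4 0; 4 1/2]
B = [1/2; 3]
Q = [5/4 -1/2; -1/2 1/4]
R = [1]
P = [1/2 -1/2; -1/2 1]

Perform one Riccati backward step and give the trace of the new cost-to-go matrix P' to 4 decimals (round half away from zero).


BᵀP = [-1.2500 2.7500]
S = R + BᵀPB = [1] + [7.6250] = [8.6250]
BᵀPA = [16.0000 1.3750]
K = S⁻¹·BᵀPA = [1.8551 0.1594]
A−BK = [-4.9275 -0.0797; -1.5652 0.0217]
AᵀP(A−BK) = [10.3188 0.4493; 0.4493 0.0308]
P' = Q + AᵀP(A−BK) = [11.5688 -0.0507; -0.0507 0.2808]
tr(P') = 11.8496

11.8496


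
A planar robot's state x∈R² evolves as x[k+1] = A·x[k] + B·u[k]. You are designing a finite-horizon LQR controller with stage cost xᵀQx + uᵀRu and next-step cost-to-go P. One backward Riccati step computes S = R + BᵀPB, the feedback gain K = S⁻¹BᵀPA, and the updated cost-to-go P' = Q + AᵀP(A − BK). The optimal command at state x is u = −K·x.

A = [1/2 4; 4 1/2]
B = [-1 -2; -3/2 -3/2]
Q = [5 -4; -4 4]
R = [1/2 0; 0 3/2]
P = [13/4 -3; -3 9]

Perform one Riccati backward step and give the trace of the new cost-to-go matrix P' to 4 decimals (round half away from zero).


BᵀP = [1.2500 -10.5000; -2.0000 -7.5000]
S = R + BᵀPB = [1/2 0; 0 3/2] + [14.5000 13.2500; 13.2500 15.2500] = [15.0000 13.2500; 13.2500 16.7500]
BᵀPA = [-41.3750 -0.2500; -31.0000 -11.7500]
K = S⁻¹·BᵀPA = [-3.7296 2.0017; 1.0995 -2.2849]
A−BK = [-1.0306 1.4319; 0.0549 0.0751]
AᵀP(A−BK) = [12.5865 -12.2632; -12.2632 15.9030]
P' = Q + AᵀP(A−BK) = [17.5865 -16.2632; -16.2632 19.9030]
tr(P') = 37.4895

37.4895


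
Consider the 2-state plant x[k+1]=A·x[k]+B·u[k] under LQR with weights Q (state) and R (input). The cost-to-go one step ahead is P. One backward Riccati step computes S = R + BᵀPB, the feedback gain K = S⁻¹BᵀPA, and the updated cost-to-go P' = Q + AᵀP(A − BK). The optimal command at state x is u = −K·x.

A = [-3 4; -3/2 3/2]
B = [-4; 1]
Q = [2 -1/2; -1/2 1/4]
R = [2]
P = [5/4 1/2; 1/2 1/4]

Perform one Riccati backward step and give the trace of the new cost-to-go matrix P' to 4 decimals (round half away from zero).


BᵀP = [-4.5000 -1.7500]
S = R + BᵀPB = [2] + [16.2500] = [18.2500]
BᵀPA = [16.1250 -20.6250]
K = S⁻¹·BᵀPA = [0.8836 -1.1301]
A−BK = [0.5342 -0.5205; -2.3836 2.6301]
AᵀP(A−BK) = [2.0651 -2.5890; -2.5890 3.2534]
P' = Q + AᵀP(A−BK) = [4.0651 -3.0890; -3.0890 3.5034]
tr(P') = 7.5685

7.5685


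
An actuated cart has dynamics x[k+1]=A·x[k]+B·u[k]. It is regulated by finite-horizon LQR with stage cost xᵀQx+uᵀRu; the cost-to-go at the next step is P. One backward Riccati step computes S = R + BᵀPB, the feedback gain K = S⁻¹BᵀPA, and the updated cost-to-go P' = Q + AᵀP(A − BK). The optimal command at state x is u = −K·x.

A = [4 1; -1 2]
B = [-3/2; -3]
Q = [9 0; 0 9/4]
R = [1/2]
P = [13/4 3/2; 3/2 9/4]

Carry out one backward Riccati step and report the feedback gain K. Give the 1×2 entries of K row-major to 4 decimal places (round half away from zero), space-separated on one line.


BᵀP = [-9.3750 -9.0000]
S = R + BᵀPB = [1/2] + [41.0625] = [41.5625]
BᵀPA = [-28.5000 -27.3750]
K = S⁻¹·BᵀPA = [-0.6857 -0.6586]
A−BK = [2.9714 0.0120; -3.0571 0.0241]
AᵀP(A−BK) = [22.7071 0.2286; 0.2286 0.2195]
P' = Q + AᵀP(A−BK) = [31.7071 0.2286; 0.2286 2.4695]
tr(P') = 34.1767

-0.6857 -0.6586


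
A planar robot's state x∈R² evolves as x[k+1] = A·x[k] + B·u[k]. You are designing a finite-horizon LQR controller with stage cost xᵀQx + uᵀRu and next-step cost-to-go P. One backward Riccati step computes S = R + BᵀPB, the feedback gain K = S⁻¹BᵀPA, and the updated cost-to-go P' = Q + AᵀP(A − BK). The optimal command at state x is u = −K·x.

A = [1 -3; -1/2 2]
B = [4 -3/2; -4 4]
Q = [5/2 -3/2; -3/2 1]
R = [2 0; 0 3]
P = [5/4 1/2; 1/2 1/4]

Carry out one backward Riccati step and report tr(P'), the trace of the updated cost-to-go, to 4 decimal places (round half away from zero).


5.0200

BᵀP = [3.0000 1.0000; 0.1250 0.2500]
S = R + BᵀPB = [2 0; 0 3] + [8.0000 -0.5000; -0.5000 0.8125] = [10.0000 -0.5000; -0.5000 3.8125]
BᵀPA = [2.5000 -7.0000; 0.0000 0.1250]
K = S⁻¹·BᵀPA = [0.2517 -0.7030; 0.0330 -0.0594]
A−BK = [0.0429 -0.2772; 0.3746 -0.5743]
AᵀP(A−BK) = [0.1834 -0.4926; -0.4926 1.3366]
P' = Q + AᵀP(A−BK) = [2.6834 -1.9926; -1.9926 2.3366]
tr(P') = 5.0200


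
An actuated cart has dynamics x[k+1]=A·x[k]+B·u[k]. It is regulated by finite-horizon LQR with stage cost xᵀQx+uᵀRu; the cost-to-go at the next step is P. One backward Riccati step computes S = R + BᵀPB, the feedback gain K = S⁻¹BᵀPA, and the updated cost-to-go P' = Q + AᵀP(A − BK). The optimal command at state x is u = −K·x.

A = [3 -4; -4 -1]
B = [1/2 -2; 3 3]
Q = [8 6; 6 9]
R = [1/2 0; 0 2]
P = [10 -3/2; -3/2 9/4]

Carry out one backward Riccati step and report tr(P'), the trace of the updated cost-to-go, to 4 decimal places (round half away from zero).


BᵀP = [0.5000 6.0000; -24.5000 9.7500]
S = R + BᵀPB = [1/2 0; 0 2] + [18.2500 17.0000; 17.0000 78.2500] = [18.7500 17.0000; 17.0000 80.2500]
BᵀPA = [-22.5000 -8.0000; -112.5000 88.2500]
K = S⁻¹·BᵀPA = [0.0879 -1.7622; -1.4205 1.4730]
A−BK = [0.1151 -0.1729; -0.0023 -0.1324]
AᵀP(A−BK) = [4.1726 -4.4382; -4.4382 6.1618]
P' = Q + AᵀP(A−BK) = [12.1726 1.5618; 1.5618 15.1618]
tr(P') = 27.3345

27.3345


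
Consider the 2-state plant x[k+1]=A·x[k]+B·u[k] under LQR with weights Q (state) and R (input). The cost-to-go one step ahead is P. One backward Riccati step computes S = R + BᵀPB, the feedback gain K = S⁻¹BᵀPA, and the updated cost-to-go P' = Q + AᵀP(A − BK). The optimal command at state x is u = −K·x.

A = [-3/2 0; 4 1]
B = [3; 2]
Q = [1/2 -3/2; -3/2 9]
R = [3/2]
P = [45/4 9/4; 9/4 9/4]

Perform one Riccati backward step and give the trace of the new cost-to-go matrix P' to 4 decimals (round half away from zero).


44.0466

BᵀP = [38.2500 11.2500]
S = R + BᵀPB = [3/2] + [137.2500] = [138.7500]
BᵀPA = [-12.3750 11.2500]
K = S⁻¹·BᵀPA = [-0.0892 0.0811]
A−BK = [-1.2324 -0.2432; 4.1784 0.8378]
AᵀP(A−BK) = [33.2088 6.6284; 6.6284 1.3378]
P' = Q + AᵀP(A−BK) = [33.7088 5.1284; 5.1284 10.3378]
tr(P') = 44.0466


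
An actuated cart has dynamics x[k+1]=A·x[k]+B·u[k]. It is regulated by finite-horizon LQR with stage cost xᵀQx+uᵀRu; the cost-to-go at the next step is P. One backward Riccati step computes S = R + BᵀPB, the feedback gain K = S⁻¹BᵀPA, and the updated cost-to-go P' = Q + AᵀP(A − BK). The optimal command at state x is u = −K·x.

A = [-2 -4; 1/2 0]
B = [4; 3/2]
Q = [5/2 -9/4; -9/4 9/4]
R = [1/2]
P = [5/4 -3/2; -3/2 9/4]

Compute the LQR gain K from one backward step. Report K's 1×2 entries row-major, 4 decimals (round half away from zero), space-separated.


BᵀP = [2.7500 -2.6250]
S = R + BᵀPB = [1/2] + [7.0625] = [7.5625]
BᵀPA = [-6.8125 -11.0000]
K = S⁻¹·BᵀPA = [-0.9008 -1.4545]
A−BK = [1.6033 1.8182; 1.8512 2.1818]
AᵀP(A−BK) = [2.4256 3.0909; 3.0909 4.0000]
P' = Q + AᵀP(A−BK) = [4.9256 0.8409; 0.8409 6.2500]
tr(P') = 11.1756

-0.9008 -1.4545


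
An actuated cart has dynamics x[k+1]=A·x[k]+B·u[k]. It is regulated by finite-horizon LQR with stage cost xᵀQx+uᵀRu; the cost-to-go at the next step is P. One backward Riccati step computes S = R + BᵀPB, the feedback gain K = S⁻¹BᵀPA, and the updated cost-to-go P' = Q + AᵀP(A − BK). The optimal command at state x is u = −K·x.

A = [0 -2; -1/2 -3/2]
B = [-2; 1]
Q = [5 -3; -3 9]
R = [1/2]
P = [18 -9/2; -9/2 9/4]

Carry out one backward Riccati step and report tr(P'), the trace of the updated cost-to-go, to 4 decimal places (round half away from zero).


19.9495

BᵀP = [-40.5000 11.2500]
S = R + BᵀPB = [1/2] + [92.2500] = [92.7500]
BᵀPA = [-5.6250 64.1250]
K = S⁻¹·BᵀPA = [-0.0606 0.6914]
A−BK = [-0.1213 -0.6173; -0.4394 -2.1914]
AᵀP(A−BK) = [0.2214 1.0765; 1.0765 5.7281]
P' = Q + AᵀP(A−BK) = [5.2214 -1.9235; -1.9235 14.7281]
tr(P') = 19.9495


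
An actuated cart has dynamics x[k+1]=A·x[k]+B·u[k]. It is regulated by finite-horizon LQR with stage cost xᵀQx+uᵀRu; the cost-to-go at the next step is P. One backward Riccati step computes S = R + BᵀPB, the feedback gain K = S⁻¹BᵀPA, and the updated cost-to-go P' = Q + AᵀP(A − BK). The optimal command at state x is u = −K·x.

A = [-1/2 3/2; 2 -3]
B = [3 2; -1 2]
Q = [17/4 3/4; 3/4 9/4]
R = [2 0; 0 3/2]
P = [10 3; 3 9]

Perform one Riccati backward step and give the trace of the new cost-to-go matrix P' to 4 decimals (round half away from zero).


11.5846

BᵀP = [27.0000 0.0000; 26.0000 24.0000]
S = R + BᵀPB = [2 0; 0 3/2] + [81.0000 54.0000; 54.0000 100.0000] = [83.0000 54.0000; 54.0000 101.5000]
BᵀPA = [-13.5000 40.5000; 35.0000 -33.0000]
K = S⁻¹·BᵀPA = [-0.5919 1.0698; 0.6597 -0.8943]
A−BK = [-0.0438 0.0792; 0.0887 -0.1417]
AᵀP(A−BK) = [1.4201 -2.2594; -2.2594 3.6645]
P' = Q + AᵀP(A−BK) = [5.6701 -1.5094; -1.5094 5.9145]
tr(P') = 11.5846


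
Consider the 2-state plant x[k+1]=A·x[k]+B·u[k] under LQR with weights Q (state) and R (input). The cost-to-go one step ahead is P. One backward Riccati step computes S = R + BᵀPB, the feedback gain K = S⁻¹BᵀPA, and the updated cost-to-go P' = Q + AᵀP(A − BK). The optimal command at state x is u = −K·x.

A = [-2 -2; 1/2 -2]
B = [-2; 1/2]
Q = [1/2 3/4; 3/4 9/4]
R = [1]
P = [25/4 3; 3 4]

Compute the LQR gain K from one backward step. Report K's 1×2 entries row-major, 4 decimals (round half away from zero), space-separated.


0.9524 1.4286

BᵀP = [-11.0000 -4.0000]
S = R + BᵀPB = [1] + [20.0000] = [21.0000]
BᵀPA = [20.0000 30.0000]
K = S⁻¹·BᵀPA = [0.9524 1.4286]
A−BK = [-0.0952 0.8571; 0.0238 -2.7143]
AᵀP(A−BK) = [0.9524 1.4286; 1.4286 22.1429]
P' = Q + AᵀP(A−BK) = [1.4524 2.1786; 2.1786 24.3929]
tr(P') = 25.8452


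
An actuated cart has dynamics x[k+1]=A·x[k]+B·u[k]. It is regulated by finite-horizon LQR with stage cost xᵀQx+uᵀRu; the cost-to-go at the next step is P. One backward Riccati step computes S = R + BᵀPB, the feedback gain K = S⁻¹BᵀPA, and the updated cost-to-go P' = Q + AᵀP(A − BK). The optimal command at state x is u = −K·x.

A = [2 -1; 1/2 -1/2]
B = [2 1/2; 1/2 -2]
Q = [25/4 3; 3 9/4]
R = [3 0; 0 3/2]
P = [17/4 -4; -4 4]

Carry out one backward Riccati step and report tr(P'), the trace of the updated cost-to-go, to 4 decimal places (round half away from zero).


9.5676

BᵀP = [6.5000 -6.0000; 10.1250 -10.0000]
S = R + BᵀPB = [3 0; 0 3/2] + [10.0000 15.2500; 15.2500 25.0625] = [13.0000 15.2500; 15.2500 26.5625]
BᵀPA = [10.0000 -3.5000; 15.2500 -5.1250]
K = S⁻¹·BᵀPA = [0.2932 -0.1314; 0.4058 -0.1175]
A−BK = [1.2106 -0.6785; 1.1649 -0.6693]
AᵀP(A−BK) = [0.8797 -0.3941; -0.3941 0.1879]
P' = Q + AᵀP(A−BK) = [7.1297 2.6059; 2.6059 2.4379]
tr(P') = 9.5676


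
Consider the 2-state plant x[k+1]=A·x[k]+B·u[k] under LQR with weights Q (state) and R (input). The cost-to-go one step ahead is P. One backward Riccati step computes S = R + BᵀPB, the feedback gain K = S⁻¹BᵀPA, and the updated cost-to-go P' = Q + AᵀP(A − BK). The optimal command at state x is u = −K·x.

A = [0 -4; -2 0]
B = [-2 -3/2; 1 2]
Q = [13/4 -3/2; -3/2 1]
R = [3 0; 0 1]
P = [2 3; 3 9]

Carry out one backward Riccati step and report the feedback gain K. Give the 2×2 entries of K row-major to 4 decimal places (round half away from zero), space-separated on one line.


0.4668 1.3966 -1.2979 -0.9564

BᵀP = [-1.0000 3.0000; 3.0000 13.5000]
S = R + BᵀPB = [3 0; 0 1] + [5.0000 7.5000; 7.5000 22.5000] = [8.0000 7.5000; 7.5000 23.5000]
BᵀPA = [-6.0000 4.0000; -27.0000 -12.0000]
K = S⁻¹·BᵀPA = [0.4668 1.3966; -1.2979 -0.9564]
A−BK = [-1.0133 -2.6414; 0.1290 0.5161]
AᵀP(A−BK) = [3.7571 6.5579; 6.5579 14.9374]
P' = Q + AᵀP(A−BK) = [7.0071 5.0579; 5.0579 15.9374]
tr(P') = 22.9445


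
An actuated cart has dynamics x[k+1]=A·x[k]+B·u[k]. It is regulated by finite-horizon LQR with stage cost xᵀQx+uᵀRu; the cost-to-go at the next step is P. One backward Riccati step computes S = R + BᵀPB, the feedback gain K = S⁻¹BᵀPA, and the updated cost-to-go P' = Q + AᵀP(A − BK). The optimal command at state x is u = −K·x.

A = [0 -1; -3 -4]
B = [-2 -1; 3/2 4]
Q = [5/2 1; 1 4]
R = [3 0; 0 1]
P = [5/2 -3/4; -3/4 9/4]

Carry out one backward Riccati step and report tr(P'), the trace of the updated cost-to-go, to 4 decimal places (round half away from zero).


BᵀP = [-6.1250 4.8750; -5.5000 9.7500]
S = R + BᵀPB = [3 0; 0 1] + [19.5625 25.6250; 25.6250 44.5000] = [22.5625 25.6250; 25.6250 45.5000]
BᵀPA = [-14.6250 -13.3750; -29.2500 -33.5000]
K = S⁻¹·BᵀPA = [0.2273 0.6754; -0.7709 -1.1167]
A−BK = [-0.3163 -0.7658; -0.2575 -0.5465]
AᵀP(A−BK) = [1.0263 1.9660; 1.9660 4.1259]
P' = Q + AᵀP(A−BK) = [3.5263 2.9660; 2.9660 8.1259]
tr(P') = 11.6522

11.6522


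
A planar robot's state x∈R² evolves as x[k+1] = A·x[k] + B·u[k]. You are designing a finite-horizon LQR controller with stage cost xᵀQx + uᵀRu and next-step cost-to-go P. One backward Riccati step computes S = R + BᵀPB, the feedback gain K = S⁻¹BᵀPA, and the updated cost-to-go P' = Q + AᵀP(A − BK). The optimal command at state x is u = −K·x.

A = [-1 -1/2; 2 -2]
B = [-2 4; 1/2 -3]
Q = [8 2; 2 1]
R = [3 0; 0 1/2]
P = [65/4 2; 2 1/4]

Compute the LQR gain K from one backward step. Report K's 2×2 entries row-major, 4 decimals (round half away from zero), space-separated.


BᵀP = [-31.5000 -3.8750; 59.0000 7.2500]
S = R + BᵀPB = [3 0; 0 1/2] + [61.0625 -114.3750; -114.3750 214.2500] = [64.0625 -114.3750; -114.3750 214.7500]
BᵀPA = [23.7500 23.5000; -44.5000 -44.0000]
K = S⁻¹·BᵀPA = [0.0157 0.0209; -0.1988 -0.1938]
A−BK = [-0.1732 0.3168; 1.3956 -2.5917]
AᵀP(A−BK) = [0.0280 0.0064; 0.0064 0.0460]
P' = Q + AᵀP(A−BK) = [8.0280 2.0064; 2.0064 1.0460]
tr(P') = 9.0740

0.0157 0.0209 -0.1988 -0.1938


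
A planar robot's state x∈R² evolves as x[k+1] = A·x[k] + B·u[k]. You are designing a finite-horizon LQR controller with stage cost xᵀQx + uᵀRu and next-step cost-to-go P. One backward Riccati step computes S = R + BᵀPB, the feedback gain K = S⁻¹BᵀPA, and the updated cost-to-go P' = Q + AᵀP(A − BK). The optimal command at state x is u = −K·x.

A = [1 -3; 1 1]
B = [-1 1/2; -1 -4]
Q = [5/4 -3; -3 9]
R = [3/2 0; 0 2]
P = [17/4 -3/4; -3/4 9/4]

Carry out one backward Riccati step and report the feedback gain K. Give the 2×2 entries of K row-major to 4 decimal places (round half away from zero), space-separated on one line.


-0.7529 1.8945 -0.0250 -0.7798

BᵀP = [-3.5000 -1.5000; 5.1250 -9.3750]
S = R + BᵀPB = [3/2 0; 0 2] + [5.0000 4.2500; 4.2500 40.0625] = [6.5000 4.2500; 4.2500 42.0625]
BᵀPA = [-5.0000 9.0000; -4.2500 -24.7500]
K = S⁻¹·BᵀPA = [-0.7529 1.8945; -0.0250 -0.7798]
A−BK = [0.2596 -0.7156; 0.1472 -0.2248]
AᵀP(A−BK) = [1.1294 -2.8418; -2.8418 8.6486]
P' = Q + AᵀP(A−BK) = [2.3794 -5.8418; -5.8418 17.6486]
tr(P') = 20.0280
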